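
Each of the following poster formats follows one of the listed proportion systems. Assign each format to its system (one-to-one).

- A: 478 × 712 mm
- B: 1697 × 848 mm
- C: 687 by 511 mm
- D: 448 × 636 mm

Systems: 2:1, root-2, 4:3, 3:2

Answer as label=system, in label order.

A = 712/478 ≈ 1.490 → 3:2 (1.500)
B = 1697/848 ≈ 2.001 → 2:1 (2.000)
C = 687/511 ≈ 1.344 → 4:3 (1.333)
D = 636/448 ≈ 1.420 → root-2 (1.414)

A=3:2, B=2:1, C=4:3, D=root-2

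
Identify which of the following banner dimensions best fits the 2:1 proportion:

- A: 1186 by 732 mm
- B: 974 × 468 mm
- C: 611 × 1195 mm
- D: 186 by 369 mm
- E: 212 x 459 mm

Target 2:1 ≈ 2.000.
A: 1.620 (Δ0.380)  B: 2.081 (Δ0.081)  C: 1.956 (Δ0.044)  D: 1.984 (Δ0.016)  E: 2.165 (Δ0.165)

D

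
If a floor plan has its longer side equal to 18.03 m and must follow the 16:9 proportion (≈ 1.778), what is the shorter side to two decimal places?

16:9 ≈ 1.77778.
Shorter side = 18.03 ÷ 1.77778 ≈ 10.1419 → 10.14 m.

10.14 m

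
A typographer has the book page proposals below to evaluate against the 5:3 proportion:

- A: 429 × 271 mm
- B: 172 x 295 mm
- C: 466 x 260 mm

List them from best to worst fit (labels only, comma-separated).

B, A, C

A: 429/271 ≈ 1.583 → |1.583 − 1.667| = 0.084
B: 295/172 ≈ 1.715 → |1.715 − 1.667| = 0.048
C: 466/260 ≈ 1.792 → |1.792 − 1.667| = 0.125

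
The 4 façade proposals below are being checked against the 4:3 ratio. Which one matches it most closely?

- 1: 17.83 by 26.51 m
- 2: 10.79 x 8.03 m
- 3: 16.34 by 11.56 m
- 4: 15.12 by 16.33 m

Ratios (long/short): 1 ≈ 1.487; 2 ≈ 1.344; 3 ≈ 1.413; 4 ≈ 1.080.
4:3 ≈ 1.333; option 2 is nearest (Δ 0.011).

2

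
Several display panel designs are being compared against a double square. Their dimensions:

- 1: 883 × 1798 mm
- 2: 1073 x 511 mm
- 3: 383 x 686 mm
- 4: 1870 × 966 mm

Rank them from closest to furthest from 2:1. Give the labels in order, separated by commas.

Ratios: 1 = 1798 / 883 ≈ 2.036; 2 = 1073 / 511 ≈ 2.100; 3 = 686 / 383 ≈ 1.791; 4 = 1870 / 966 ≈ 1.936.
|Δ from 2.000|: 1 0.036; 2 0.100; 3 0.209; 4 0.064.

1, 4, 2, 3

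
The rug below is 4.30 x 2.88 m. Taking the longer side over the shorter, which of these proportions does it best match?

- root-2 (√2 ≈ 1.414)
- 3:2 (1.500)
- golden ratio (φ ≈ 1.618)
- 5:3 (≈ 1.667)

Ratio = 4.30 / 2.88 ≈ 1.493.
Distances: root-2 1.414 (Δ 0.079); 3:2 1.500 (Δ 0.007); golden ratio 1.618 (Δ 0.125); 5:3 1.667 (Δ 0.174).

3:2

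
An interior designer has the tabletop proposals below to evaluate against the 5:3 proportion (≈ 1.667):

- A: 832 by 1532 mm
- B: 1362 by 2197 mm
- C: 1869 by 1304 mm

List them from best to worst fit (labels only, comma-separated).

B, A, C

A: 1532/832 ≈ 1.841 → |1.841 − 1.667| = 0.174
B: 2197/1362 ≈ 1.613 → |1.613 − 1.667| = 0.054
C: 1869/1304 ≈ 1.433 → |1.433 − 1.667| = 0.234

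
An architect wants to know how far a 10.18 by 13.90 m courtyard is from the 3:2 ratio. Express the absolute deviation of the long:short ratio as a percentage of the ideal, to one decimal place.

9.0%

Ratio = 13.90 / 10.18 ≈ 1.3654.
Ideal 3:2 = 1.5000. |1.3654 − 1.5000| / 1.5000 ≈ 8.97% → 9.0%.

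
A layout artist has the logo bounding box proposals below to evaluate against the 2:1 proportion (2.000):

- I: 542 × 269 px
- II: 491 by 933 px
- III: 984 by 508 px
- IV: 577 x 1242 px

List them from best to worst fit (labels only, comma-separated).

Ratios: I = 542 / 269 ≈ 2.015; II = 933 / 491 ≈ 1.900; III = 984 / 508 ≈ 1.937; IV = 1242 / 577 ≈ 2.153.
|Δ from 2.000|: I 0.015; II 0.100; III 0.063; IV 0.153.

I, III, II, IV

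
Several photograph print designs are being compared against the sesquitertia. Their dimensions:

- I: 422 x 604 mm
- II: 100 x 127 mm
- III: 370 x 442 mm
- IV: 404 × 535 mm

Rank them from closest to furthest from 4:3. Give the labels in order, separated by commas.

IV, II, I, III

I: 604/422 ≈ 1.431 → |1.431 − 1.333| = 0.098
II: 127/100 ≈ 1.270 → |1.270 − 1.333| = 0.063
III: 442/370 ≈ 1.195 → |1.195 − 1.333| = 0.138
IV: 535/404 ≈ 1.324 → |1.324 − 1.333| = 0.009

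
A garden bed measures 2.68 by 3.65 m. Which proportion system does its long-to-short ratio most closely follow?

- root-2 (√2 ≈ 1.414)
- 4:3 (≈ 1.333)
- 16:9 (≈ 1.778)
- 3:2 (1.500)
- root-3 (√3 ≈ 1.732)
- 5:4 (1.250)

Ratio = 3.65 / 2.68 ≈ 1.362.
Distances: root-2 1.414 (Δ 0.052); 4:3 1.333 (Δ 0.029); 16:9 1.778 (Δ 0.416); 3:2 1.500 (Δ 0.138); root-3 1.732 (Δ 0.370); 5:4 1.250 (Δ 0.112).

4:3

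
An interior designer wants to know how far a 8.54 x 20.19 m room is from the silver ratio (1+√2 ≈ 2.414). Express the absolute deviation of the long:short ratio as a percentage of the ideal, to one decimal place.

Ratio = 20.19 / 8.54 ≈ 2.3642.
Ideal silver ratio ≈ 2.4142. |2.3642 − 2.4142| / 2.4142 ≈ 2.07% → 2.1%.

2.1%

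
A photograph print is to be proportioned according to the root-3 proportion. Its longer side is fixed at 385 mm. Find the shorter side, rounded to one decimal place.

root-3 ≈ 1.73205.
Shorter side = 385 ÷ 1.73205 ≈ 222.280 → 222.3 mm.

222.3 mm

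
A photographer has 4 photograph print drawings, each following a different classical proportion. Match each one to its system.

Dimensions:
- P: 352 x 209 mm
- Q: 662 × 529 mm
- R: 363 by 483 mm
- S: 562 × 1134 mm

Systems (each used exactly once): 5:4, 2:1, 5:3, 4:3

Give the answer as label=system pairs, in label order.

Ratios: P ≈ 1.684; Q ≈ 1.251; R ≈ 1.331; S ≈ 2.018.
Targets: 5:4 ≈ 1.250; 2:1 ≈ 2.000; 5:3 ≈ 1.667; 4:3 ≈ 1.333.

P=5:3, Q=5:4, R=4:3, S=2:1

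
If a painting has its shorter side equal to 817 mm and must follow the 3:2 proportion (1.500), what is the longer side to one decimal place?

1225.5 mm

3:2 = 1.50000.
Longer side = 817 × 1.50000 ≈ 1225.500 → 1225.5 mm.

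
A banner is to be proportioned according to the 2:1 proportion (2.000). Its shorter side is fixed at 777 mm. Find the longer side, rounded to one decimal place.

2:1 = 2.00000.
Longer side = 777 × 2.00000 ≈ 1554.000 → 1554.0 mm.

1554.0 mm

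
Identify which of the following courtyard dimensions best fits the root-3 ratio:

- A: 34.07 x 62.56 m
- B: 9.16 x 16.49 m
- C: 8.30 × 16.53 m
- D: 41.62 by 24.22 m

D

Target root-3 ≈ 1.732.
A: 1.836 (Δ0.104)  B: 1.800 (Δ0.068)  C: 1.992 (Δ0.260)  D: 1.718 (Δ0.014)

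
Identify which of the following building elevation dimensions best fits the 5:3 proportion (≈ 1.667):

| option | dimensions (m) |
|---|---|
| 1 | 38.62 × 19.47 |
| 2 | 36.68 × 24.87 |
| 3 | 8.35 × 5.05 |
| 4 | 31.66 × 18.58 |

3

Target 5:3 ≈ 1.667.
1: 1.984 (Δ0.317)  2: 1.475 (Δ0.192)  3: 1.653 (Δ0.014)  4: 1.704 (Δ0.037)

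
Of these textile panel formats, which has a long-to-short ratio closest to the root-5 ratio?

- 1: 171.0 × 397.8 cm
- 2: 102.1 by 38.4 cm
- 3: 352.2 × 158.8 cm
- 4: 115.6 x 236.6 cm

3

Ratios (long/short): 1 ≈ 2.326; 2 ≈ 2.659; 3 ≈ 2.218; 4 ≈ 2.047.
root-5 ≈ 2.236; option 3 is nearest (Δ 0.018).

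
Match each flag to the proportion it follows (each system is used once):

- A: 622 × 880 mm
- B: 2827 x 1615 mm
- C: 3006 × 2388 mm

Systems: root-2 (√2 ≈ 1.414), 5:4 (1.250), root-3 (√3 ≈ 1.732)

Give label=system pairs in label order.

A = 880/622 ≈ 1.415 → root-2 (1.414)
B = 2827/1615 ≈ 1.750 → root-3 (1.732)
C = 3006/2388 ≈ 1.259 → 5:4 (1.250)

A=root-2, B=root-3, C=5:4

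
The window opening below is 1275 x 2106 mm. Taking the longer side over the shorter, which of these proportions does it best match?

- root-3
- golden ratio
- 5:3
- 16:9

5:3

2106/1275 ≈ 1.652. Nearest candidates are 5:3 (1.667, off by 0.015) and golden ratio (1.618, off by 0.034).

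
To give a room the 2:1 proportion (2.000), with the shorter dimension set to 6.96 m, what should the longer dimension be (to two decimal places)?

13.92 m

2:1 = 2.00000.
Longer side = 6.96 × 2.00000 ≈ 13.9200 → 13.92 m.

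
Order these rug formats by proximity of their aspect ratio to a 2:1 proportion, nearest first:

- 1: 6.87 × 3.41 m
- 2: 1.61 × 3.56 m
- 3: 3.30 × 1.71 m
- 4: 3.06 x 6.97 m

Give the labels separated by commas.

Ratios: 1 = 6.87 / 3.41 ≈ 2.015; 2 = 3.56 / 1.61 ≈ 2.211; 3 = 3.30 / 1.71 ≈ 1.930; 4 = 6.97 / 3.06 ≈ 2.278.
|Δ from 2.000|: 1 0.015; 2 0.211; 3 0.070; 4 0.278.

1, 3, 2, 4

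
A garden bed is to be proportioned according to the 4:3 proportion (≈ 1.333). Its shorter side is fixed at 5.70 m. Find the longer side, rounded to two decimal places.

7.60 m

4:3 ≈ 1.33333.
Longer side = 5.70 × 1.33333 ≈ 7.6000 → 7.60 m.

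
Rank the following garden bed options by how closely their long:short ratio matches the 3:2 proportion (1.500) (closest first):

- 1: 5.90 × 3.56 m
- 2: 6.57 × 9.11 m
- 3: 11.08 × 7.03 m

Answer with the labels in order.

Ratios: 1 = 5.90 / 3.56 ≈ 1.657; 2 = 9.11 / 6.57 ≈ 1.387; 3 = 11.08 / 7.03 ≈ 1.576.
|Δ from 1.500|: 1 0.157; 2 0.113; 3 0.076.

3, 2, 1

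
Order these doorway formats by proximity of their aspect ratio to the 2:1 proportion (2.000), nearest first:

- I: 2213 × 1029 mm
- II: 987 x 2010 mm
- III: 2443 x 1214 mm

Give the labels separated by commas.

Ratios: I = 2213 / 1029 ≈ 2.151; II = 2010 / 987 ≈ 2.036; III = 2443 / 1214 ≈ 2.012.
|Δ from 2.000|: I 0.151; II 0.036; III 0.012.

III, II, I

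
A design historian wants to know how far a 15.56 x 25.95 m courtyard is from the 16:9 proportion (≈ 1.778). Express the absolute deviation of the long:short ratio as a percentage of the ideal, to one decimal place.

6.2%

Ratio = 25.95 / 15.56 ≈ 1.6677.
Ideal 16:9 ≈ 1.7778. |1.6677 − 1.7778| / 1.7778 ≈ 6.19% → 6.2%.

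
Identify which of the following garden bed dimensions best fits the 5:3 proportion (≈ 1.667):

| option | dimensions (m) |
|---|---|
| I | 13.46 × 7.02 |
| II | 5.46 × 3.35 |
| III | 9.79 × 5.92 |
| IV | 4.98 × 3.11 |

III

Target 5:3 ≈ 1.667.
I: 1.917 (Δ0.250)  II: 1.630 (Δ0.037)  III: 1.654 (Δ0.013)  IV: 1.601 (Δ0.066)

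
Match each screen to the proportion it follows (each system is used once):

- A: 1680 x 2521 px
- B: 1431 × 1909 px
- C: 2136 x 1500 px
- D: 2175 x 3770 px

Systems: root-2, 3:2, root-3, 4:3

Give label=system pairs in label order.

Ratios: A ≈ 1.501; B ≈ 1.334; C ≈ 1.424; D ≈ 1.733.
Targets: root-2 ≈ 1.414; 3:2 ≈ 1.500; root-3 ≈ 1.732; 4:3 ≈ 1.333.

A=3:2, B=4:3, C=root-2, D=root-3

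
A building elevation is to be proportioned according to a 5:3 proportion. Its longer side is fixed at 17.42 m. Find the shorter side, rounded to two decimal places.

10.45 m

5:3 ≈ 1.66667.
Shorter side = 17.42 ÷ 1.66667 ≈ 10.4520 → 10.45 m.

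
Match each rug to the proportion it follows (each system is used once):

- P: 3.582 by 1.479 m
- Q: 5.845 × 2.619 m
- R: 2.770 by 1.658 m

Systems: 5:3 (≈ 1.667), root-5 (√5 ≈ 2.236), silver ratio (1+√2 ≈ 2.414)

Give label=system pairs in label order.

Ratios: P ≈ 2.422; Q ≈ 2.232; R ≈ 1.671.
Targets: 5:3 ≈ 1.667; root-5 ≈ 2.236; silver ratio ≈ 2.414.

P=silver ratio, Q=root-5, R=5:3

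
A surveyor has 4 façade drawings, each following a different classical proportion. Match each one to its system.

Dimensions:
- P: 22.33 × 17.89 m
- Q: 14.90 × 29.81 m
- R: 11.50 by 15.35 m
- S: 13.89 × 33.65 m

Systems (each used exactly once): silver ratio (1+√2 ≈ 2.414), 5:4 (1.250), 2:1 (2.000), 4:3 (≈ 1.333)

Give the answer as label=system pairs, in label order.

P = 22.33/17.89 ≈ 1.248 → 5:4 (1.250)
Q = 29.81/14.90 ≈ 2.001 → 2:1 (2.000)
R = 15.35/11.50 ≈ 1.335 → 4:3 (1.333)
S = 33.65/13.89 ≈ 2.423 → silver ratio (2.414)

P=5:4, Q=2:1, R=4:3, S=silver ratio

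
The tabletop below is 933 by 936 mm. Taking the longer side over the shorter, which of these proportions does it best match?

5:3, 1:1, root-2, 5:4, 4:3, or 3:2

1:1

936/933 ≈ 1.003. Nearest candidates are 1:1 (1.000, off by 0.003) and 5:4 (1.250, off by 0.247).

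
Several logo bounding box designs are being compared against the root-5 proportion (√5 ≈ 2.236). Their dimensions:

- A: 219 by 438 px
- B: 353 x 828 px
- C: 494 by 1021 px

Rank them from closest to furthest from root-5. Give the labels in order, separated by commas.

Ratios: A = 438 / 219 ≈ 2.000; B = 828 / 353 ≈ 2.346; C = 1021 / 494 ≈ 2.067.
|Δ from 2.236|: A 0.236; B 0.110; C 0.169.

B, C, A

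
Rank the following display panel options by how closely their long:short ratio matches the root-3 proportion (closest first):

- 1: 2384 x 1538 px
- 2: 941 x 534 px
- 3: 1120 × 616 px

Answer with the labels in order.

2, 3, 1

Ratios: 1 = 2384 / 1538 ≈ 1.550; 2 = 941 / 534 ≈ 1.762; 3 = 1120 / 616 ≈ 1.818.
|Δ from 1.732|: 1 0.182; 2 0.030; 3 0.086.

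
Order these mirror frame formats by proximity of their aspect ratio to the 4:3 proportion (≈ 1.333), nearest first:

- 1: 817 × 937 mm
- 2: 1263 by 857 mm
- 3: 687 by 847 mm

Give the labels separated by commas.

3, 2, 1

Ratios: 1 = 937 / 817 ≈ 1.147; 2 = 1263 / 857 ≈ 1.474; 3 = 847 / 687 ≈ 1.233.
|Δ from 1.333|: 1 0.186; 2 0.141; 3 0.100.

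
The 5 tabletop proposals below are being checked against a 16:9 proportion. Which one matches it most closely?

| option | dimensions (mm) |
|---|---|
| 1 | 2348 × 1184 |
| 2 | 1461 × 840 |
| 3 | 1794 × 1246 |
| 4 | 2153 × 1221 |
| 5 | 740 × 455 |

Ratios (long/short): 1 ≈ 1.983; 2 ≈ 1.739; 3 ≈ 1.440; 4 ≈ 1.763; 5 ≈ 1.626.
16:9 ≈ 1.778; option 4 is nearest (Δ 0.015).

4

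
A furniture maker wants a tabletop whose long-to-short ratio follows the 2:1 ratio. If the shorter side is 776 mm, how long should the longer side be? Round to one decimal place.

1552.0 mm

2:1 = 2.00000.
Longer side = 776 × 2.00000 ≈ 1552.000 → 1552.0 mm.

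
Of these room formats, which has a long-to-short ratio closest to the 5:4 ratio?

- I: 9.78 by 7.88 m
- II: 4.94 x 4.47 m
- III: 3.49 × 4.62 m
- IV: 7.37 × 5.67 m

I

Ratios (long/short): I ≈ 1.241; II ≈ 1.105; III ≈ 1.324; IV ≈ 1.300.
5:4 ≈ 1.250; option I is nearest (Δ 0.009).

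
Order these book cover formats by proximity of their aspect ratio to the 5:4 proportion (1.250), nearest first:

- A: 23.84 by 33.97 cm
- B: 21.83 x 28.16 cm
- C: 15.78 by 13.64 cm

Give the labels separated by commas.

A: 33.97/23.84 ≈ 1.425 → |1.425 − 1.250| = 0.175
B: 28.16/21.83 ≈ 1.290 → |1.290 − 1.250| = 0.040
C: 15.78/13.64 ≈ 1.157 → |1.157 − 1.250| = 0.093

B, C, A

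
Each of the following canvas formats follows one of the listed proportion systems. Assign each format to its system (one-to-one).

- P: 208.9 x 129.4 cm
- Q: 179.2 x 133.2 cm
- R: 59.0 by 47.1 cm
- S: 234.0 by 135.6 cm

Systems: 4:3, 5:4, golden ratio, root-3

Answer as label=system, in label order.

P = 208.9/129.4 ≈ 1.614 → golden ratio (1.618)
Q = 179.2/133.2 ≈ 1.345 → 4:3 (1.333)
R = 59.0/47.1 ≈ 1.253 → 5:4 (1.250)
S = 234.0/135.6 ≈ 1.726 → root-3 (1.732)

P=golden ratio, Q=4:3, R=5:4, S=root-3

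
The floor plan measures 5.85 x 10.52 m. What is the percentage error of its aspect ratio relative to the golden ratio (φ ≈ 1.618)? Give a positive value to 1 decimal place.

Ratio = 10.52 / 5.85 ≈ 1.7983.
Ideal golden ratio ≈ 1.6180. |1.7983 − 1.6180| / 1.6180 ≈ 11.14% → 11.1%.

11.1%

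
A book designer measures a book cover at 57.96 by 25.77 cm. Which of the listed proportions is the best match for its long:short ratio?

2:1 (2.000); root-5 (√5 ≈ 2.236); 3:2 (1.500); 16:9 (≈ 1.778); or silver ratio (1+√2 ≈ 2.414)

57.96/25.77 ≈ 2.249. Nearest candidates are root-5 (2.236, off by 0.013) and silver ratio (2.414, off by 0.165).

root-5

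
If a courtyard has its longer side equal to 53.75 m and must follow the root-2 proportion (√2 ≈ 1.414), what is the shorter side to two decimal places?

root-2 ≈ 1.41421.
Shorter side = 53.75 ÷ 1.41421 ≈ 38.0071 → 38.01 m.

38.01 m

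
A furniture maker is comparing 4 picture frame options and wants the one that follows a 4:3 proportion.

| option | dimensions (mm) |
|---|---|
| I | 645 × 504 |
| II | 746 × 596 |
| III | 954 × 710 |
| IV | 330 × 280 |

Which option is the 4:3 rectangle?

III

Target 4:3 ≈ 1.333.
I: 1.280 (Δ0.053)  II: 1.252 (Δ0.081)  III: 1.344 (Δ0.011)  IV: 1.179 (Δ0.154)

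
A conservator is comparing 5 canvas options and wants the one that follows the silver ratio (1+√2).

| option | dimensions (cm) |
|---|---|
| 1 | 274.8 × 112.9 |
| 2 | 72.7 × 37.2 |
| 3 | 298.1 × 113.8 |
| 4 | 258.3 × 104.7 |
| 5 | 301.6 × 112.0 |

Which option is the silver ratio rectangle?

Ratios (long/short): 1 ≈ 2.434; 2 ≈ 1.954; 3 ≈ 2.620; 4 ≈ 2.467; 5 ≈ 2.693.
silver ratio ≈ 2.414; option 1 is nearest (Δ 0.020).

1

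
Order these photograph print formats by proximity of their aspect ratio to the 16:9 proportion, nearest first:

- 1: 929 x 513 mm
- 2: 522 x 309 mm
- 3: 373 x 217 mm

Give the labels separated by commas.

1, 3, 2

1: 929/513 ≈ 1.811 → |1.811 − 1.778| = 0.033
2: 522/309 ≈ 1.689 → |1.689 − 1.778| = 0.089
3: 373/217 ≈ 1.719 → |1.719 − 1.778| = 0.059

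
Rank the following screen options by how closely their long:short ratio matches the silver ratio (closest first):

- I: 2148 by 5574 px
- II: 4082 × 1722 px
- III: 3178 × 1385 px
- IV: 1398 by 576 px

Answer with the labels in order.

IV, II, III, I

I: 5574/2148 ≈ 2.595 → |2.595 − 2.414| = 0.181
II: 4082/1722 ≈ 2.370 → |2.370 − 2.414| = 0.044
III: 3178/1385 ≈ 2.295 → |2.295 − 2.414| = 0.119
IV: 1398/576 ≈ 2.427 → |2.427 − 2.414| = 0.013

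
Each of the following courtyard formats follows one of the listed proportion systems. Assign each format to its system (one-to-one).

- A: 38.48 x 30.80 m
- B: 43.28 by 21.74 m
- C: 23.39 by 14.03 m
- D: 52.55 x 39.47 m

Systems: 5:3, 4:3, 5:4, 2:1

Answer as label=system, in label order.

A=5:4, B=2:1, C=5:3, D=4:3

A = 38.48/30.80 ≈ 1.249 → 5:4 (1.250)
B = 43.28/21.74 ≈ 1.991 → 2:1 (2.000)
C = 23.39/14.03 ≈ 1.667 → 5:3 (1.667)
D = 52.55/39.47 ≈ 1.331 → 4:3 (1.333)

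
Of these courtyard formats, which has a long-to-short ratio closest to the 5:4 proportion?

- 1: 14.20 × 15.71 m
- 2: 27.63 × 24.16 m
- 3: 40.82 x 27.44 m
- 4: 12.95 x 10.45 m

Ratios (long/short): 1 ≈ 1.106; 2 ≈ 1.144; 3 ≈ 1.488; 4 ≈ 1.239.
5:4 ≈ 1.250; option 4 is nearest (Δ 0.011).

4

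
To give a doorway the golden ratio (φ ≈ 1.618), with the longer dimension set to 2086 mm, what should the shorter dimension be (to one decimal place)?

golden ratio ≈ 1.61803.
Shorter side = 2086 ÷ 1.61803 ≈ 1289.222 → 1289.2 mm.

1289.2 mm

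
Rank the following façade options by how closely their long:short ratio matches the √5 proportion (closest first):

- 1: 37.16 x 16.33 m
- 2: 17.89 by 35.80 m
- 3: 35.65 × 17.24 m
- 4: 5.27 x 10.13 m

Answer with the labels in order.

Ratios: 1 = 37.16 / 16.33 ≈ 2.276; 2 = 35.80 / 17.89 ≈ 2.001; 3 = 35.65 / 17.24 ≈ 2.068; 4 = 10.13 / 5.27 ≈ 1.922.
|Δ from 2.236|: 1 0.040; 2 0.235; 3 0.168; 4 0.314.

1, 3, 2, 4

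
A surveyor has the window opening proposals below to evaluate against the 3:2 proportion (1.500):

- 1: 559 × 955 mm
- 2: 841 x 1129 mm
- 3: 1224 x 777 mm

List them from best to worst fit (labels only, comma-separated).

Ratios: 1 = 955 / 559 ≈ 1.708; 2 = 1129 / 841 ≈ 1.342; 3 = 1224 / 777 ≈ 1.575.
|Δ from 1.500|: 1 0.208; 2 0.158; 3 0.075.

3, 2, 1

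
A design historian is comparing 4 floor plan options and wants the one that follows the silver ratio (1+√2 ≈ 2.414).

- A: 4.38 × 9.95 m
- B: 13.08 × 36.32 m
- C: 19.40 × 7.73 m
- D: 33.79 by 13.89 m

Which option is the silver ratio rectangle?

D

Target silver ratio ≈ 2.414.
A: 2.272 (Δ0.142)  B: 2.777 (Δ0.363)  C: 2.510 (Δ0.096)  D: 2.433 (Δ0.019)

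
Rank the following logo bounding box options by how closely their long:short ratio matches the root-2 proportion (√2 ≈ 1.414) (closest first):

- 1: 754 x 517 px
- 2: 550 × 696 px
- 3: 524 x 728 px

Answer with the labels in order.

Ratios: 1 = 754 / 517 ≈ 1.458; 2 = 696 / 550 ≈ 1.265; 3 = 728 / 524 ≈ 1.389.
|Δ from 1.414|: 1 0.044; 2 0.149; 3 0.025.

3, 1, 2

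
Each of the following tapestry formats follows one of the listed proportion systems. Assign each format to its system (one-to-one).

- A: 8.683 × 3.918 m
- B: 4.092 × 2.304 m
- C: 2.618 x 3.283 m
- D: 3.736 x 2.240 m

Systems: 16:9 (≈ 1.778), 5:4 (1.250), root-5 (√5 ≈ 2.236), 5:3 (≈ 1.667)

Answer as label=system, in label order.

A = 8.683/3.918 ≈ 2.216 → root-5 (2.236)
B = 4.092/2.304 ≈ 1.776 → 16:9 (1.778)
C = 3.283/2.618 ≈ 1.254 → 5:4 (1.250)
D = 3.736/2.240 ≈ 1.668 → 5:3 (1.667)

A=root-5, B=16:9, C=5:4, D=5:3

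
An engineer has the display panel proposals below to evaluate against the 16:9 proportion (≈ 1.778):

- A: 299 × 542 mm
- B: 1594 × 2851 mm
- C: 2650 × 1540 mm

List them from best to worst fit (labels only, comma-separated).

B, A, C

A: 542/299 ≈ 1.813 → |1.813 − 1.778| = 0.035
B: 2851/1594 ≈ 1.789 → |1.789 − 1.778| = 0.011
C: 2650/1540 ≈ 1.721 → |1.721 − 1.778| = 0.057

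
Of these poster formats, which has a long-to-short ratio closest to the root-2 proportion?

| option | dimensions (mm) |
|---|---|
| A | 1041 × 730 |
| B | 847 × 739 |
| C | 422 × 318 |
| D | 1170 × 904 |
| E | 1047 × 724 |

A

Ratios (long/short): A ≈ 1.426; B ≈ 1.146; C ≈ 1.327; D ≈ 1.294; E ≈ 1.446.
root-2 ≈ 1.414; option A is nearest (Δ 0.012).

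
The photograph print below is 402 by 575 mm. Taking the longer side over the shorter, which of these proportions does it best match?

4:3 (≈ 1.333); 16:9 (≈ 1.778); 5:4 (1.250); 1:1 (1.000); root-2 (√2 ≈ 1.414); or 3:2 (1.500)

root-2

575/402 ≈ 1.430. Nearest candidates are root-2 (1.414, off by 0.016) and 3:2 (1.500, off by 0.070).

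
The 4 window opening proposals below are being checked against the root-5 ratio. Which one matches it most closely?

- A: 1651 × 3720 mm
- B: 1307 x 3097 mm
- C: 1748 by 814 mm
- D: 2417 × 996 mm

A

Target root-5 ≈ 2.236.
A: 2.253 (Δ0.017)  B: 2.370 (Δ0.134)  C: 2.147 (Δ0.089)  D: 2.427 (Δ0.191)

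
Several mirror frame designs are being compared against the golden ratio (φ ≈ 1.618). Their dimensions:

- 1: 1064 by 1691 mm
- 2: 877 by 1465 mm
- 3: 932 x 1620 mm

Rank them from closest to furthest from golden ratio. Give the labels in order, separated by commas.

1, 2, 3

1: 1691/1064 ≈ 1.589 → |1.589 − 1.618| = 0.029
2: 1465/877 ≈ 1.670 → |1.670 − 1.618| = 0.052
3: 1620/932 ≈ 1.738 → |1.738 − 1.618| = 0.120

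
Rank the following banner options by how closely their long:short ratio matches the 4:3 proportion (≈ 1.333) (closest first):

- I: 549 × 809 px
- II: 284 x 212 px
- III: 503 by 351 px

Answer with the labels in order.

I: 809/549 ≈ 1.474 → |1.474 − 1.333| = 0.141
II: 284/212 ≈ 1.340 → |1.340 − 1.333| = 0.007
III: 503/351 ≈ 1.433 → |1.433 − 1.333| = 0.100

II, III, I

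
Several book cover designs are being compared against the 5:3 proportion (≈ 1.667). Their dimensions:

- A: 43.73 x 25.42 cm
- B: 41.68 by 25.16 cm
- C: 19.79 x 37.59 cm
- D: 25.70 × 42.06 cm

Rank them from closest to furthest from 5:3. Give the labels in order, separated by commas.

B, D, A, C

Ratios: A = 43.73 / 25.42 ≈ 1.720; B = 41.68 / 25.16 ≈ 1.657; C = 37.59 / 19.79 ≈ 1.899; D = 42.06 / 25.70 ≈ 1.637.
|Δ from 1.667|: A 0.053; B 0.010; C 0.232; D 0.030.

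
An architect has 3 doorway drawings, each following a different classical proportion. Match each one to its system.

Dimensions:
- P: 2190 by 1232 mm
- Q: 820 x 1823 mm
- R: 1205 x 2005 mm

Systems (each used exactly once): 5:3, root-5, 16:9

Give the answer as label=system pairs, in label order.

Ratios: P ≈ 1.778; Q ≈ 2.223; R ≈ 1.664.
Targets: 5:3 ≈ 1.667; root-5 ≈ 2.236; 16:9 ≈ 1.778.

P=16:9, Q=root-5, R=5:3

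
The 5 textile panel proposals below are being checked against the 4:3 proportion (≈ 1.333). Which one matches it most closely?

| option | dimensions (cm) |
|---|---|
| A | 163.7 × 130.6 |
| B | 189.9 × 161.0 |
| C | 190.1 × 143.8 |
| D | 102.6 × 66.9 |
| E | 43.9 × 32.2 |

Target 4:3 ≈ 1.333.
A: 1.253 (Δ0.080)  B: 1.180 (Δ0.153)  C: 1.322 (Δ0.011)  D: 1.534 (Δ0.201)  E: 1.363 (Δ0.030)

C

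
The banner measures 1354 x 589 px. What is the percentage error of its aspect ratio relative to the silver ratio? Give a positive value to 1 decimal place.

4.8%

Ratio = 1354 / 589 ≈ 2.2988.
Ideal silver ratio ≈ 2.4142. |2.2988 − 2.4142| / 2.4142 ≈ 4.78% → 4.8%.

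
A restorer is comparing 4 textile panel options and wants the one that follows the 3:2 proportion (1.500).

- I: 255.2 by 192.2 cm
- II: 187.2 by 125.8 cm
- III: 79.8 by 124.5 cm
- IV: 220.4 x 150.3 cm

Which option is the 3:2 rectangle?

Target 3:2 ≈ 1.500.
I: 1.328 (Δ0.172)  II: 1.488 (Δ0.012)  III: 1.560 (Δ0.060)  IV: 1.466 (Δ0.034)

II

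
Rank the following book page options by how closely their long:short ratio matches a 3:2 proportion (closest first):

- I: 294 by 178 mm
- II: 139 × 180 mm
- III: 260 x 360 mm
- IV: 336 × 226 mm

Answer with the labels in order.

Ratios: I = 294 / 178 ≈ 1.652; II = 180 / 139 ≈ 1.295; III = 360 / 260 ≈ 1.385; IV = 336 / 226 ≈ 1.487.
|Δ from 1.500|: I 0.152; II 0.205; III 0.115; IV 0.013.

IV, III, I, II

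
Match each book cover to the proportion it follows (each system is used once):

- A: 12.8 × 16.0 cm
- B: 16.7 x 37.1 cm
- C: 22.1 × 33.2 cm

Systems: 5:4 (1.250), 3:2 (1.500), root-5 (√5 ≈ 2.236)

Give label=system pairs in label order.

A=5:4, B=root-5, C=3:2

Ratios: A ≈ 1.250; B ≈ 2.222; C ≈ 1.502.
Targets: 5:4 ≈ 1.250; 3:2 ≈ 1.500; root-5 ≈ 2.236.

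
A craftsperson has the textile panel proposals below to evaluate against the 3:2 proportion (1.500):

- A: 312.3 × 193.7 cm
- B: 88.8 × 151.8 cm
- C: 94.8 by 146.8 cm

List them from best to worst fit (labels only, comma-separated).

C, A, B

A: 312.3/193.7 ≈ 1.612 → |1.612 − 1.500| = 0.112
B: 151.8/88.8 ≈ 1.709 → |1.709 − 1.500| = 0.209
C: 146.8/94.8 ≈ 1.549 → |1.549 − 1.500| = 0.049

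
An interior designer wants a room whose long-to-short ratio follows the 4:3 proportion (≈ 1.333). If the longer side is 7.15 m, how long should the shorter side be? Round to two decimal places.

4:3 ≈ 1.33333.
Shorter side = 7.15 ÷ 1.33333 ≈ 5.3625 → 5.36 m.

5.36 m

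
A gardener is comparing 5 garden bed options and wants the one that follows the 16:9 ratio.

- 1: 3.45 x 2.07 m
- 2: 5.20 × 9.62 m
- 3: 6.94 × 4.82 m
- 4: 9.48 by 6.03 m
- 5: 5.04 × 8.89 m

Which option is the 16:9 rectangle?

Target 16:9 ≈ 1.778.
1: 1.667 (Δ0.111)  2: 1.850 (Δ0.072)  3: 1.440 (Δ0.338)  4: 1.572 (Δ0.206)  5: 1.764 (Δ0.014)

5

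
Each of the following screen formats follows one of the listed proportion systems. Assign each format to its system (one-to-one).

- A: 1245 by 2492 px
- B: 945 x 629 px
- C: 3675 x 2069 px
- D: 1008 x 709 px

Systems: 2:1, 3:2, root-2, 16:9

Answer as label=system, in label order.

A = 2492/1245 ≈ 2.002 → 2:1 (2.000)
B = 945/629 ≈ 1.502 → 3:2 (1.500)
C = 3675/2069 ≈ 1.776 → 16:9 (1.778)
D = 1008/709 ≈ 1.422 → root-2 (1.414)

A=2:1, B=3:2, C=16:9, D=root-2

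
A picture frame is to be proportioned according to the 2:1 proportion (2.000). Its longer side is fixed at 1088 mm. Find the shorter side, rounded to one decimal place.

544.0 mm

2:1 = 2.00000.
Shorter side = 1088 ÷ 2.00000 ≈ 544.000 → 544.0 mm.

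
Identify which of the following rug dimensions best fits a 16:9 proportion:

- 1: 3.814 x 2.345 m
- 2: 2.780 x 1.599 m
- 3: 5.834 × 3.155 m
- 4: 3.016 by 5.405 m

4

Ratios (long/short): 1 ≈ 1.626; 2 ≈ 1.739; 3 ≈ 1.849; 4 ≈ 1.792.
16:9 ≈ 1.778; option 4 is nearest (Δ 0.014).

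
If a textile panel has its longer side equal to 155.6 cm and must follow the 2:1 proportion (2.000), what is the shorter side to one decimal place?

77.8 cm

2:1 = 2.00000.
Shorter side = 155.6 ÷ 2.00000 ≈ 77.800 → 77.8 cm.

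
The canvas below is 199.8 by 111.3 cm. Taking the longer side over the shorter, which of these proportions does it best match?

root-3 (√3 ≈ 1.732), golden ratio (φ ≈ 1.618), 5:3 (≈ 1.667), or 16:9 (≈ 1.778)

16:9

Ratio = 199.8 / 111.3 ≈ 1.795.
Distances: root-3 1.732 (Δ 0.063); golden ratio 1.618 (Δ 0.177); 5:3 1.667 (Δ 0.128); 16:9 1.778 (Δ 0.017).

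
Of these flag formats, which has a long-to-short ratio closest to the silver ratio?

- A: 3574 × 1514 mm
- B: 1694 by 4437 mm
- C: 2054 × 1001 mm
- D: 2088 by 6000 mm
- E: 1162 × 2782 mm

E

Ratios (long/short): A ≈ 2.361; B ≈ 2.619; C ≈ 2.052; D ≈ 2.874; E ≈ 2.394.
silver ratio ≈ 2.414; option E is nearest (Δ 0.020).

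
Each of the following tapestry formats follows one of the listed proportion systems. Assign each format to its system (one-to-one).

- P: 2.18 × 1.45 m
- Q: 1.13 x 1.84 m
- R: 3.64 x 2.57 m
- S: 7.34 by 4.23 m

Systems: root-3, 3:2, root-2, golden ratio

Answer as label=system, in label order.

P=3:2, Q=golden ratio, R=root-2, S=root-3

Ratios: P ≈ 1.503; Q ≈ 1.628; R ≈ 1.416; S ≈ 1.735.
Targets: root-3 ≈ 1.732; 3:2 ≈ 1.500; root-2 ≈ 1.414; golden ratio ≈ 1.618.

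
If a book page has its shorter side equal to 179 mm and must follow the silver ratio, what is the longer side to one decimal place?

432.1 mm

silver ratio ≈ 2.41421.
Longer side = 179 × 2.41421 ≈ 432.144 → 432.1 mm.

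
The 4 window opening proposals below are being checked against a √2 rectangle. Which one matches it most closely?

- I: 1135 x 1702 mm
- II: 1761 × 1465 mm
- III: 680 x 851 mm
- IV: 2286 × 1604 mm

IV

Target root-2 ≈ 1.414.
I: 1.500 (Δ0.086)  II: 1.202 (Δ0.212)  III: 1.251 (Δ0.163)  IV: 1.425 (Δ0.011)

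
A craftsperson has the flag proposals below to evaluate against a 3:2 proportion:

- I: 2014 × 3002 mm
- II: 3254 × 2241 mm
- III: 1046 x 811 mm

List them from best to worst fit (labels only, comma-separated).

I, II, III

Ratios: I = 3002 / 2014 ≈ 1.491; II = 3254 / 2241 ≈ 1.452; III = 1046 / 811 ≈ 1.290.
|Δ from 1.500|: I 0.009; II 0.048; III 0.210.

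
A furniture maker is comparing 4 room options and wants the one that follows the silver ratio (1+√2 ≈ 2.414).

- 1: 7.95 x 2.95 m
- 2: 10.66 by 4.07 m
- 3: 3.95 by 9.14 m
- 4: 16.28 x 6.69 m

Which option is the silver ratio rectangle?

Ratios (long/short): 1 ≈ 2.695; 2 ≈ 2.619; 3 ≈ 2.314; 4 ≈ 2.433.
silver ratio ≈ 2.414; option 4 is nearest (Δ 0.019).

4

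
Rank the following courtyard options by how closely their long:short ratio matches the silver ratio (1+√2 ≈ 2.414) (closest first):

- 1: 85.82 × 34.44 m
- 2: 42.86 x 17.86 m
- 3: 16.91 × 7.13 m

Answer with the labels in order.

2, 3, 1

Ratios: 1 = 85.82 / 34.44 ≈ 2.492; 2 = 42.86 / 17.86 ≈ 2.400; 3 = 16.91 / 7.13 ≈ 2.372.
|Δ from 2.414|: 1 0.078; 2 0.014; 3 0.042.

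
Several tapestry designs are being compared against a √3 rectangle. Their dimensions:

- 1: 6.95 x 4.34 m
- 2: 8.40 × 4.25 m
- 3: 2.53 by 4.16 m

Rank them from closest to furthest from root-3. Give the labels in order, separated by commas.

3, 1, 2

1: 6.95/4.34 ≈ 1.601 → |1.601 − 1.732| = 0.131
2: 8.40/4.25 ≈ 1.976 → |1.976 − 1.732| = 0.244
3: 4.16/2.53 ≈ 1.644 → |1.644 − 1.732| = 0.088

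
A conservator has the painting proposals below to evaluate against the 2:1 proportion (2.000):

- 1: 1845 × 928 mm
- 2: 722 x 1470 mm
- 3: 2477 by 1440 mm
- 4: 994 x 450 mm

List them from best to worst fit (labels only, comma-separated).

1, 2, 4, 3

1: 1845/928 ≈ 1.988 → |1.988 − 2.000| = 0.012
2: 1470/722 ≈ 2.036 → |2.036 − 2.000| = 0.036
3: 2477/1440 ≈ 1.720 → |1.720 − 2.000| = 0.280
4: 994/450 ≈ 2.209 → |2.209 − 2.000| = 0.209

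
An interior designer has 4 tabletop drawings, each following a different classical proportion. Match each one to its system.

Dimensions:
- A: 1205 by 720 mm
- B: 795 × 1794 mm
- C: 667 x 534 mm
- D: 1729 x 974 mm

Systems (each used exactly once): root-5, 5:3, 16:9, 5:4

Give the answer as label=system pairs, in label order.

Ratios: A ≈ 1.674; B ≈ 2.257; C ≈ 1.249; D ≈ 1.775.
Targets: root-5 ≈ 2.236; 5:3 ≈ 1.667; 16:9 ≈ 1.778; 5:4 ≈ 1.250.

A=5:3, B=root-5, C=5:4, D=16:9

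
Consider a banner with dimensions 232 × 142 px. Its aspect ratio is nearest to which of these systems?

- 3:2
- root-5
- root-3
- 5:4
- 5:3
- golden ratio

232/142 ≈ 1.634. Nearest candidates are golden ratio (1.618, off by 0.016) and 5:3 (1.667, off by 0.033).

golden ratio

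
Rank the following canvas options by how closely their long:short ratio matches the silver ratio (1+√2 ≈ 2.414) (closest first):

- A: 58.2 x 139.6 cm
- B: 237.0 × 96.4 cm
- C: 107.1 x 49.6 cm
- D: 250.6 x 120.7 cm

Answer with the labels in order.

A: 139.6/58.2 ≈ 2.399 → |2.399 − 2.414| = 0.015
B: 237.0/96.4 ≈ 2.459 → |2.459 − 2.414| = 0.045
C: 107.1/49.6 ≈ 2.159 → |2.159 − 2.414| = 0.255
D: 250.6/120.7 ≈ 2.076 → |2.076 − 2.414| = 0.338

A, B, C, D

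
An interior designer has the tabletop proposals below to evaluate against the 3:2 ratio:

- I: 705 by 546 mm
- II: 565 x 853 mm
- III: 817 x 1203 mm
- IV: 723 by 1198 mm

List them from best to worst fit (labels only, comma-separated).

I: 705/546 ≈ 1.291 → |1.291 − 1.500| = 0.209
II: 853/565 ≈ 1.510 → |1.510 − 1.500| = 0.010
III: 1203/817 ≈ 1.472 → |1.472 − 1.500| = 0.028
IV: 1198/723 ≈ 1.657 → |1.657 − 1.500| = 0.157

II, III, IV, I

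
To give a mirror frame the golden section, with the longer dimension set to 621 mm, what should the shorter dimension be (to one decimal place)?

383.8 mm

golden ratio ≈ 1.61803.
Shorter side = 621 ÷ 1.61803 ≈ 383.800 → 383.8 mm.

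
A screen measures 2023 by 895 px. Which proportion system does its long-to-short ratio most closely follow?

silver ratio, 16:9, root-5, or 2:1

root-5

Ratio = 2023 / 895 ≈ 2.260.
Distances: silver ratio 2.414 (Δ 0.154); 16:9 1.778 (Δ 0.482); root-5 2.236 (Δ 0.024); 2:1 2.000 (Δ 0.260).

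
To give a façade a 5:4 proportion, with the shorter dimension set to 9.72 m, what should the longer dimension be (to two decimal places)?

12.15 m

5:4 = 1.25000.
Longer side = 9.72 × 1.25000 ≈ 12.1500 → 12.15 m.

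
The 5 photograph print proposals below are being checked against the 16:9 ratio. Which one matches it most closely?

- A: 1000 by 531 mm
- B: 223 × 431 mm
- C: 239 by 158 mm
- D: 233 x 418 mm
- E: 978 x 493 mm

D

Target 16:9 ≈ 1.778.
A: 1.883 (Δ0.105)  B: 1.933 (Δ0.155)  C: 1.513 (Δ0.265)  D: 1.794 (Δ0.016)  E: 1.984 (Δ0.206)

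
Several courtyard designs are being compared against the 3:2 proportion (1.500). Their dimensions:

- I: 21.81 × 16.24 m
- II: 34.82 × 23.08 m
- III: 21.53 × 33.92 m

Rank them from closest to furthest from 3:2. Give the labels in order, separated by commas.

I: 21.81/16.24 ≈ 1.343 → |1.343 − 1.500| = 0.157
II: 34.82/23.08 ≈ 1.509 → |1.509 − 1.500| = 0.009
III: 33.92/21.53 ≈ 1.575 → |1.575 − 1.500| = 0.075

II, III, I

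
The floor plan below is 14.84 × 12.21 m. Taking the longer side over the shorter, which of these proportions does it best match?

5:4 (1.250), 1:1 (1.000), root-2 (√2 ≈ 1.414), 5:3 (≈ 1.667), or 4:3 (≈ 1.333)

14.84/12.21 ≈ 1.215. Nearest candidates are 5:4 (1.250, off by 0.035) and 4:3 (1.333, off by 0.118).

5:4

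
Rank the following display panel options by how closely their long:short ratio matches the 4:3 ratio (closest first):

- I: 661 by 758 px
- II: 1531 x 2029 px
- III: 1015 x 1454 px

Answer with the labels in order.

Ratios: I = 758 / 661 ≈ 1.147; II = 2029 / 1531 ≈ 1.325; III = 1454 / 1015 ≈ 1.433.
|Δ from 1.333|: I 0.186; II 0.008; III 0.100.

II, III, I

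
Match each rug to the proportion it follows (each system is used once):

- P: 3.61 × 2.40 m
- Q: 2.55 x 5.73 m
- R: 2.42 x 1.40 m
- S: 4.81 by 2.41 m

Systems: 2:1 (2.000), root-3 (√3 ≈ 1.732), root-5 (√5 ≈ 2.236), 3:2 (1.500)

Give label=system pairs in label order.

Ratios: P ≈ 1.504; Q ≈ 2.247; R ≈ 1.729; S ≈ 1.996.
Targets: 2:1 ≈ 2.000; root-3 ≈ 1.732; root-5 ≈ 2.236; 3:2 ≈ 1.500.

P=3:2, Q=root-5, R=root-3, S=2:1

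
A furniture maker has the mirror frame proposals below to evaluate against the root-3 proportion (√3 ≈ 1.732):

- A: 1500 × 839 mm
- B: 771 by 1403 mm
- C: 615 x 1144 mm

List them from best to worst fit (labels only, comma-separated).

A, B, C

Ratios: A = 1500 / 839 ≈ 1.788; B = 1403 / 771 ≈ 1.820; C = 1144 / 615 ≈ 1.860.
|Δ from 1.732|: A 0.056; B 0.088; C 0.128.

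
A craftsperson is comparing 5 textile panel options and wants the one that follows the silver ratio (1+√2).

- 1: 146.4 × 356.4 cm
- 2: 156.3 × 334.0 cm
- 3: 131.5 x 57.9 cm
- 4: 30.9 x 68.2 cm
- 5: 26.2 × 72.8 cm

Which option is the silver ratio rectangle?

Target silver ratio ≈ 2.414.
1: 2.434 (Δ0.020)  2: 2.137 (Δ0.277)  3: 2.271 (Δ0.143)  4: 2.207 (Δ0.207)  5: 2.779 (Δ0.365)

1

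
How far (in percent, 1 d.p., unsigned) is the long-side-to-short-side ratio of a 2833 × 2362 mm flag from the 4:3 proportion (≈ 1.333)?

10.0%

Ratio = 2833 / 2362 ≈ 1.1994.
Ideal 4:3 ≈ 1.3333. |1.1994 − 1.3333| / 1.3333 ≈ 10.04% → 10.0%.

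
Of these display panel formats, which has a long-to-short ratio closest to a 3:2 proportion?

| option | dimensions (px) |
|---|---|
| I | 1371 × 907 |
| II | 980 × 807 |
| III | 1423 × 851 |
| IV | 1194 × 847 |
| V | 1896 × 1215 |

Target 3:2 ≈ 1.500.
I: 1.512 (Δ0.012)  II: 1.214 (Δ0.286)  III: 1.672 (Δ0.172)  IV: 1.410 (Δ0.090)  V: 1.560 (Δ0.060)

I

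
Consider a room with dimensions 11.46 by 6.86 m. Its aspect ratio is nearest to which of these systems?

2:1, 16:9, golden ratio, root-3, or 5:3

11.46/6.86 ≈ 1.671. Nearest candidates are 5:3 (1.667, off by 0.004) and golden ratio (1.618, off by 0.053).

5:3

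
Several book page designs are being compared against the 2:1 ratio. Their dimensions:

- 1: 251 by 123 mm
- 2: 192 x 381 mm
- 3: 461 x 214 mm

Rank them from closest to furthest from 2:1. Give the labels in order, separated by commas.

Ratios: 1 = 251 / 123 ≈ 2.041; 2 = 381 / 192 ≈ 1.984; 3 = 461 / 214 ≈ 2.154.
|Δ from 2.000|: 1 0.041; 2 0.016; 3 0.154.

2, 1, 3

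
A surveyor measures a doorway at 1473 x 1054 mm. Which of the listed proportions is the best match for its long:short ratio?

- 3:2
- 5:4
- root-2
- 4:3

1473/1054 ≈ 1.398. Nearest candidates are root-2 (1.414, off by 0.016) and 4:3 (1.333, off by 0.065).

root-2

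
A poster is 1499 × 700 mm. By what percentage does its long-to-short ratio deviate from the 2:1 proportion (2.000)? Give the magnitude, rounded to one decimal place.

Ratio = 1499 / 700 ≈ 2.1414.
Ideal 2:1 = 2.0000. |2.1414 − 2.0000| / 2.0000 ≈ 7.07% → 7.1%.

7.1%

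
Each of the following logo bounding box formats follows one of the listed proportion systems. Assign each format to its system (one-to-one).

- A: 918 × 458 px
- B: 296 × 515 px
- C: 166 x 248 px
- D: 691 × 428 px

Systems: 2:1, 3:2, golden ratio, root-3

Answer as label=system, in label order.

A=2:1, B=root-3, C=3:2, D=golden ratio

A = 918/458 ≈ 2.004 → 2:1 (2.000)
B = 515/296 ≈ 1.740 → root-3 (1.732)
C = 248/166 ≈ 1.494 → 3:2 (1.500)
D = 691/428 ≈ 1.614 → golden ratio (1.618)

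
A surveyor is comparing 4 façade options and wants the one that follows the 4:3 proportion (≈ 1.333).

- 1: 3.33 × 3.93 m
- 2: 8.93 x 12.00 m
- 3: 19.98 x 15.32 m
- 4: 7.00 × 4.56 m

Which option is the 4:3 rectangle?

Target 4:3 ≈ 1.333.
1: 1.180 (Δ0.153)  2: 1.344 (Δ0.011)  3: 1.304 (Δ0.029)  4: 1.535 (Δ0.202)

2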